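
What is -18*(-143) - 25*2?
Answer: 2524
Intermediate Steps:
-18*(-143) - 25*2 = 2574 - 50 = 2524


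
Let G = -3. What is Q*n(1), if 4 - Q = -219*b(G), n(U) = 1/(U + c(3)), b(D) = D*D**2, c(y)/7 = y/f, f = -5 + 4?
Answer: 5909/20 ≈ 295.45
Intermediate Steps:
f = -1
c(y) = -7*y (c(y) = 7*(y/(-1)) = 7*(y*(-1)) = 7*(-y) = -7*y)
b(D) = D**3
n(U) = 1/(-21 + U) (n(U) = 1/(U - 7*3) = 1/(U - 21) = 1/(-21 + U))
Q = -5909 (Q = 4 - (-219)*(-3)**3 = 4 - (-219)*(-27) = 4 - 1*5913 = 4 - 5913 = -5909)
Q*n(1) = -5909/(-21 + 1) = -5909/(-20) = -5909*(-1/20) = 5909/20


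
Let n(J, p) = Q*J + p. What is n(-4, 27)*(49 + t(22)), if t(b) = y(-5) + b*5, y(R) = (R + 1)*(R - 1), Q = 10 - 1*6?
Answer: 2013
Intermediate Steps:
Q = 4 (Q = 10 - 6 = 4)
n(J, p) = p + 4*J (n(J, p) = 4*J + p = p + 4*J)
y(R) = (1 + R)*(-1 + R)
t(b) = 24 + 5*b (t(b) = (-1 + (-5)²) + b*5 = (-1 + 25) + 5*b = 24 + 5*b)
n(-4, 27)*(49 + t(22)) = (27 + 4*(-4))*(49 + (24 + 5*22)) = (27 - 16)*(49 + (24 + 110)) = 11*(49 + 134) = 11*183 = 2013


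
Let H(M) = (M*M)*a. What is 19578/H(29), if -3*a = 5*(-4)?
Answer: 29367/8410 ≈ 3.4919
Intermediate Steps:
a = 20/3 (a = -5*(-4)/3 = -1/3*(-20) = 20/3 ≈ 6.6667)
H(M) = 20*M**2/3 (H(M) = (M*M)*(20/3) = M**2*(20/3) = 20*M**2/3)
19578/H(29) = 19578/(((20/3)*29**2)) = 19578/(((20/3)*841)) = 19578/(16820/3) = 19578*(3/16820) = 29367/8410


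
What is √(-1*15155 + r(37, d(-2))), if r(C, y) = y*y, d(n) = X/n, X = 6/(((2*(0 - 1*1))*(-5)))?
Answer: I*√1515491/10 ≈ 123.11*I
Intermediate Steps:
X = ⅗ (X = 6/(((2*(0 - 1))*(-5))) = 6/(((2*(-1))*(-5))) = 6/((-2*(-5))) = 6/10 = 6*(⅒) = ⅗ ≈ 0.60000)
d(n) = 3/(5*n)
r(C, y) = y²
√(-1*15155 + r(37, d(-2))) = √(-1*15155 + ((⅗)/(-2))²) = √(-15155 + ((⅗)*(-½))²) = √(-15155 + (-3/10)²) = √(-15155 + 9/100) = √(-1515491/100) = I*√1515491/10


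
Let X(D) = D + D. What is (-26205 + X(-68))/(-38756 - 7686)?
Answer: 26341/46442 ≈ 0.56718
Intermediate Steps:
X(D) = 2*D
(-26205 + X(-68))/(-38756 - 7686) = (-26205 + 2*(-68))/(-38756 - 7686) = (-26205 - 136)/(-46442) = -26341*(-1/46442) = 26341/46442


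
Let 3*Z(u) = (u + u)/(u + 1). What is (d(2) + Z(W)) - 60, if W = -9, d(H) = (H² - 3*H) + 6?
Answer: -221/4 ≈ -55.250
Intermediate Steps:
d(H) = 6 + H² - 3*H
Z(u) = 2*u/(3*(1 + u)) (Z(u) = ((u + u)/(u + 1))/3 = ((2*u)/(1 + u))/3 = (2*u/(1 + u))/3 = 2*u/(3*(1 + u)))
(d(2) + Z(W)) - 60 = ((6 + 2² - 3*2) + (⅔)*(-9)/(1 - 9)) - 60 = ((6 + 4 - 6) + (⅔)*(-9)/(-8)) - 60 = (4 + (⅔)*(-9)*(-⅛)) - 60 = (4 + ¾) - 60 = 19/4 - 60 = -221/4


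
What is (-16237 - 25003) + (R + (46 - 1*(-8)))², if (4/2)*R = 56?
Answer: -34516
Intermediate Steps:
R = 28 (R = (½)*56 = 28)
(-16237 - 25003) + (R + (46 - 1*(-8)))² = (-16237 - 25003) + (28 + (46 - 1*(-8)))² = -41240 + (28 + (46 + 8))² = -41240 + (28 + 54)² = -41240 + 82² = -41240 + 6724 = -34516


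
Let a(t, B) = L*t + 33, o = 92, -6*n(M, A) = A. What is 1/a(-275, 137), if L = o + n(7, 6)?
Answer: -1/24992 ≈ -4.0013e-5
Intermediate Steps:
n(M, A) = -A/6
L = 91 (L = 92 - ⅙*6 = 92 - 1 = 91)
a(t, B) = 33 + 91*t (a(t, B) = 91*t + 33 = 33 + 91*t)
1/a(-275, 137) = 1/(33 + 91*(-275)) = 1/(33 - 25025) = 1/(-24992) = -1/24992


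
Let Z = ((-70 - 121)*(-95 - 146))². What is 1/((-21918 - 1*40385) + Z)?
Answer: 1/2118790658 ≈ 4.7197e-10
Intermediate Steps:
Z = 2118852961 (Z = (-191*(-241))² = 46031² = 2118852961)
1/((-21918 - 1*40385) + Z) = 1/((-21918 - 1*40385) + 2118852961) = 1/((-21918 - 40385) + 2118852961) = 1/(-62303 + 2118852961) = 1/2118790658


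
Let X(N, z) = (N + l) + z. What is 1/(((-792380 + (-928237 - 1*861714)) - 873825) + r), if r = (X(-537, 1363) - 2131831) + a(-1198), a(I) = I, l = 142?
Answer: -1/5588217 ≈ -1.7895e-7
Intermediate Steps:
X(N, z) = 142 + N + z (X(N, z) = (N + 142) + z = (142 + N) + z = 142 + N + z)
r = -2132061 (r = ((142 - 537 + 1363) - 2131831) - 1198 = (968 - 2131831) - 1198 = -2130863 - 1198 = -2132061)
1/(((-792380 + (-928237 - 1*861714)) - 873825) + r) = 1/(((-792380 + (-928237 - 1*861714)) - 873825) - 2132061) = 1/(((-792380 + (-928237 - 861714)) - 873825) - 2132061) = 1/(((-792380 - 1789951) - 873825) - 2132061) = 1/((-2582331 - 873825) - 2132061) = 1/(-3456156 - 2132061) = 1/(-5588217) = -1/5588217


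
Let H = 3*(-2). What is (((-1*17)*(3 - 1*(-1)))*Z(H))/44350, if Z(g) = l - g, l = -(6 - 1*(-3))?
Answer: 102/22175 ≈ 0.0045998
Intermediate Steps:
l = -9 (l = -(6 + 3) = -1*9 = -9)
H = -6
Z(g) = -9 - g
(((-1*17)*(3 - 1*(-1)))*Z(H))/44350 = (((-1*17)*(3 - 1*(-1)))*(-9 - 1*(-6)))/44350 = ((-17*(3 + 1))*(-9 + 6))*(1/44350) = (-17*4*(-3))*(1/44350) = -68*(-3)*(1/44350) = 204*(1/44350) = 102/22175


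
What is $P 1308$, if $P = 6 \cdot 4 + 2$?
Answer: $34008$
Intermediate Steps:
$P = 26$ ($P = 24 + 2 = 26$)
$P 1308 = 26 \cdot 1308 = 34008$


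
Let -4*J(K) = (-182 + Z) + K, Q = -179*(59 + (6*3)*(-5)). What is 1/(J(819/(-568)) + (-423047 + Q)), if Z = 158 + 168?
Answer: -2272/948636429 ≈ -2.3950e-6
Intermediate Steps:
Z = 326
Q = 5549 (Q = -179*(59 + 18*(-5)) = -179*(59 - 90) = -179*(-31) = 5549)
J(K) = -36 - K/4 (J(K) = -((-182 + 326) + K)/4 = -(144 + K)/4 = -36 - K/4)
1/(J(819/(-568)) + (-423047 + Q)) = 1/((-36 - 819/(4*(-568))) + (-423047 + 5549)) = 1/((-36 - 819*(-1)/(4*568)) - 417498) = 1/((-36 - 1/4*(-819/568)) - 417498) = 1/((-36 + 819/2272) - 417498) = 1/(-80973/2272 - 417498) = 1/(-948636429/2272) = -2272/948636429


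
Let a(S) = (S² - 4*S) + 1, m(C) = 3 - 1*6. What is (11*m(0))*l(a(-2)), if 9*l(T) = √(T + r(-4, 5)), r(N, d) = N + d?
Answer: -11*√14/3 ≈ -13.719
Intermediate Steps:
m(C) = -3 (m(C) = 3 - 6 = -3)
a(S) = 1 + S² - 4*S
l(T) = √(1 + T)/9 (l(T) = √(T + (-4 + 5))/9 = √(T + 1)/9 = √(1 + T)/9)
(11*m(0))*l(a(-2)) = (11*(-3))*(√(1 + (1 + (-2)² - 4*(-2)))/9) = -11*√(1 + (1 + 4 + 8))/3 = -11*√(1 + 13)/3 = -11*√14/3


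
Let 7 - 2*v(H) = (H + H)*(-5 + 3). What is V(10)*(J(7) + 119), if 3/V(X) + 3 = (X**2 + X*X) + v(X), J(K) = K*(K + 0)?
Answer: 16/7 ≈ 2.2857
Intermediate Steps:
v(H) = 7/2 + 2*H (v(H) = 7/2 - (H + H)*(-5 + 3)/2 = 7/2 - 2*H*(-2)/2 = 7/2 - (-2)*H = 7/2 + 2*H)
J(K) = K**2 (J(K) = K*K = K**2)
V(X) = 3/(1/2 + 2*X + 2*X**2) (V(X) = 3/(-3 + ((X**2 + X*X) + (7/2 + 2*X))) = 3/(-3 + ((X**2 + X**2) + (7/2 + 2*X))) = 3/(-3 + (2*X**2 + (7/2 + 2*X))) = 3/(-3 + (7/2 + 2*X + 2*X**2)) = 3/(1/2 + 2*X + 2*X**2))
V(10)*(J(7) + 119) = (6/(1 + 4*10 + 4*10**2))*(7**2 + 119) = (6/(1 + 40 + 4*100))*(49 + 119) = (6/(1 + 40 + 400))*168 = (6/441)*168 = (6*(1/441))*168 = (2/147)*168 = 16/7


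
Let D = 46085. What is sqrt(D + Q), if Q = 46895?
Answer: 2*sqrt(23245) ≈ 304.93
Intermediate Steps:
sqrt(D + Q) = sqrt(46085 + 46895) = sqrt(92980) = 2*sqrt(23245)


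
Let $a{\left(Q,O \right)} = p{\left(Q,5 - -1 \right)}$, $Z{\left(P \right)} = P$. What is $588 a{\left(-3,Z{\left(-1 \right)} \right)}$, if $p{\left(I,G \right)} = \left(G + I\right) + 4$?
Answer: $4116$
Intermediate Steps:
$p{\left(I,G \right)} = 4 + G + I$
$a{\left(Q,O \right)} = 10 + Q$ ($a{\left(Q,O \right)} = 4 + \left(5 - -1\right) + Q = 4 + \left(5 + 1\right) + Q = 4 + 6 + Q = 10 + Q$)
$588 a{\left(-3,Z{\left(-1 \right)} \right)} = 588 \left(10 - 3\right) = 588 \cdot 7 = 4116$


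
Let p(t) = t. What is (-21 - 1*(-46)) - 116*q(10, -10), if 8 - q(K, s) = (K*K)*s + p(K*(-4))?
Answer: -121543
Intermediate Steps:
q(K, s) = 8 + 4*K - s*K**2 (q(K, s) = 8 - ((K*K)*s + K*(-4)) = 8 - (K**2*s - 4*K) = 8 - (s*K**2 - 4*K) = 8 - (-4*K + s*K**2) = 8 + (4*K - s*K**2) = 8 + 4*K - s*K**2)
(-21 - 1*(-46)) - 116*q(10, -10) = (-21 - 1*(-46)) - 116*(8 + 4*10 - 1*(-10)*10**2) = (-21 + 46) - 116*(8 + 40 - 1*(-10)*100) = 25 - 116*(8 + 40 + 1000) = 25 - 116*1048 = 25 - 121568 = -121543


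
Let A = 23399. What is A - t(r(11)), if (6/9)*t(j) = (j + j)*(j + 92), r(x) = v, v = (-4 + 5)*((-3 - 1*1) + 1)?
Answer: 24200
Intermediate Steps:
v = -3 (v = 1*((-3 - 1) + 1) = 1*(-4 + 1) = 1*(-3) = -3)
r(x) = -3
t(j) = 3*j*(92 + j) (t(j) = 3*((j + j)*(j + 92))/2 = 3*((2*j)*(92 + j))/2 = 3*(2*j*(92 + j))/2 = 3*j*(92 + j))
A - t(r(11)) = 23399 - 3*(-3)*(92 - 3) = 23399 - 3*(-3)*89 = 23399 - 1*(-801) = 23399 + 801 = 24200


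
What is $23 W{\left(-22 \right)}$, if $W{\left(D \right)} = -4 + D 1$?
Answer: $-598$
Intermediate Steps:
$W{\left(D \right)} = -4 + D$
$23 W{\left(-22 \right)} = 23 \left(-4 - 22\right) = 23 \left(-26\right) = -598$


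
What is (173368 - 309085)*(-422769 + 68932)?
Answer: 48021696129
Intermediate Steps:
(173368 - 309085)*(-422769 + 68932) = -135717*(-353837) = 48021696129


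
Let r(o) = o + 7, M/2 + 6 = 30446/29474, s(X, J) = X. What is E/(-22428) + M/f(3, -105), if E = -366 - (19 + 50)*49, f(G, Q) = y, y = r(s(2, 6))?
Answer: -309604277/330521436 ≈ -0.93671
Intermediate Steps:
M = -146398/14737 (M = -12 + 2*(30446/29474) = -12 + 2*(30446*(1/29474)) = -12 + 2*(15223/14737) = -12 + 30446/14737 = -146398/14737 ≈ -9.9340)
r(o) = 7 + o
y = 9 (y = 7 + 2 = 9)
f(G, Q) = 9
E = -3747 (E = -366 - 69*49 = -366 - 1*3381 = -366 - 3381 = -3747)
E/(-22428) + M/f(3, -105) = -3747/(-22428) - 146398/14737/9 = -3747*(-1/22428) - 146398/14737*1/9 = 1249/7476 - 146398/132633 = -309604277/330521436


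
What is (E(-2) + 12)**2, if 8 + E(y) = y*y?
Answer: 64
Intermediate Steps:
E(y) = -8 + y**2 (E(y) = -8 + y*y = -8 + y**2)
(E(-2) + 12)**2 = ((-8 + (-2)**2) + 12)**2 = ((-8 + 4) + 12)**2 = (-4 + 12)**2 = 8**2 = 64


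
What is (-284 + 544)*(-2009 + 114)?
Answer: -492700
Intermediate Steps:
(-284 + 544)*(-2009 + 114) = 260*(-1895) = -492700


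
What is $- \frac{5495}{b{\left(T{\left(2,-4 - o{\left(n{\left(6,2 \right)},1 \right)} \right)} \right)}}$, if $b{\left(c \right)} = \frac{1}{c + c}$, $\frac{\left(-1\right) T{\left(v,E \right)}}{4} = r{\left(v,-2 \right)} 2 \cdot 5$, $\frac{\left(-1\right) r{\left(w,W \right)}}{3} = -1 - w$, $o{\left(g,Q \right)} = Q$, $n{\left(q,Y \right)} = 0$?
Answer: $3956400$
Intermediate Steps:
$r{\left(w,W \right)} = 3 + 3 w$ ($r{\left(w,W \right)} = - 3 \left(-1 - w\right) = 3 + 3 w$)
$T{\left(v,E \right)} = -120 - 120 v$ ($T{\left(v,E \right)} = - 4 \left(3 + 3 v\right) 2 \cdot 5 = - 4 \left(6 + 6 v\right) 5 = - 4 \left(30 + 30 v\right) = -120 - 120 v$)
$b{\left(c \right)} = \frac{1}{2 c}$
$- \frac{5495}{b{\left(T{\left(2,-4 - o{\left(n{\left(6,2 \right)},1 \right)} \right)} \right)}} = - \frac{5495}{\frac{1}{2} \frac{1}{-120 - 240}} = - \frac{5495}{\frac{1}{2} \frac{1}{-360}} = - \frac{5495}{\frac{1}{2} \left(- \frac{1}{360}\right)} = - \frac{5495}{- \frac{1}{720}} = \left(-5495\right) \left(-720\right) = 3956400$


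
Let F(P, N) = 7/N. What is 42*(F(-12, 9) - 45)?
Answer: -5572/3 ≈ -1857.3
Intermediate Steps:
42*(F(-12, 9) - 45) = 42*(7/9 - 45) = 42*(-398/9) = -5572/3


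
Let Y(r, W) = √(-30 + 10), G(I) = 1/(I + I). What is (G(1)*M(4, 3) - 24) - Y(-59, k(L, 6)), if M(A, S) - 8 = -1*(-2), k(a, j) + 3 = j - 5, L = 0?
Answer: -19 - 2*I*√5 ≈ -19.0 - 4.4721*I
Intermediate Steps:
k(a, j) = -8 + j (k(a, j) = -3 + (j - 5) = -3 + (-5 + j) = -8 + j)
M(A, S) = 10 (M(A, S) = 8 - 1*(-2) = 8 + 2 = 10)
G(I) = 1/(2*I)
Y(r, W) = 2*I*√5 (Y(r, W) = √(-20) = 2*I*√5)
(G(1)*M(4, 3) - 24) - Y(-59, k(L, 6)) = (((½)/1)*10 - 24) - 2*I*√5 = (((½)*1)*10 - 24) - 2*I*√5 = ((½)*10 - 24) - 2*I*√5 = (5 - 24) - 2*I*√5 = -19 - 2*I*√5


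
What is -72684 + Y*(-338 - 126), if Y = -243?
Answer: 40068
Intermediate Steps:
-72684 + Y*(-338 - 126) = -72684 - 243*(-338 - 126) = -72684 - 243*(-464) = -72684 + 112752 = 40068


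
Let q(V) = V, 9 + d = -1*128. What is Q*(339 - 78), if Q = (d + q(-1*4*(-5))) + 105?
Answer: -3132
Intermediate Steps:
d = -137 (d = -9 - 1*128 = -9 - 128 = -137)
Q = -12 (Q = (-137 - 1*4*(-5)) + 105 = (-137 - 4*(-5)) + 105 = (-137 + 20) + 105 = -117 + 105 = -12)
Q*(339 - 78) = -12*(339 - 78) = -12*261 = -3132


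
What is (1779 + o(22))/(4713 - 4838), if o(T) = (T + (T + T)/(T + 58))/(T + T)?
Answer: -142361/10000 ≈ -14.236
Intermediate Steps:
o(T) = (T + 2*T/(58 + T))/(2*T) (o(T) = (T + (2*T)/(58 + T))/((2*T)) = (T + 2*T/(58 + T))*(1/(2*T)) = (T + 2*T/(58 + T))/(2*T))
(1779 + o(22))/(4713 - 4838) = (1779 + (60 + 22)/(2*(58 + 22)))/(4713 - 4838) = (1779 + (½)*82/80)/(-125) = (1779 + (½)*(1/80)*82)*(-1/125) = (1779 + 41/80)*(-1/125) = (142361/80)*(-1/125) = -142361/10000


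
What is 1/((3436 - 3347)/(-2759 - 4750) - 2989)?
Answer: -7509/22444490 ≈ -0.00033456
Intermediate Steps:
1/((3436 - 3347)/(-2759 - 4750) - 2989) = 1/(89/(-7509) - 2989) = 1/(89*(-1/7509) - 2989) = 1/(-89/7509 - 2989) = 1/(-22444490/7509) = -7509/22444490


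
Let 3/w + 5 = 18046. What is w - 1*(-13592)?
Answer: 245213275/18041 ≈ 13592.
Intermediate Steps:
w = 3/18041 (w = 3/(-5 + 18046) = 3/18041 ≈ 0.00016629)
w - 1*(-13592) = 3/18041 - 1*(-13592) = 3/18041 + 13592 = 245213275/18041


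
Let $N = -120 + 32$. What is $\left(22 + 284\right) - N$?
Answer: $394$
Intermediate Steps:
$N = -88$
$\left(22 + 284\right) - N = \left(22 + 284\right) - -88 = 306 + 88 = 394$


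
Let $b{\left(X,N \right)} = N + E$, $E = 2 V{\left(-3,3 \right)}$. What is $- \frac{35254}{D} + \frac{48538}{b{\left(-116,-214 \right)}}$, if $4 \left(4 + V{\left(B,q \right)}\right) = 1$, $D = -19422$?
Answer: $- \frac{934896275}{4301973} \approx -217.32$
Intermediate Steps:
$V{\left(B,q \right)} = - \frac{15}{4}$ ($V{\left(B,q \right)} = -4 + \frac{1}{4} \cdot 1 = -4 + \frac{1}{4} = - \frac{15}{4}$)
$E = - \frac{15}{2}$ ($E = 2 \left(- \frac{15}{4}\right) = - \frac{15}{2} \approx -7.5$)
$b{\left(X,N \right)} = - \frac{15}{2} + N$ ($b{\left(X,N \right)} = N - \frac{15}{2} = - \frac{15}{2} + N$)
$- \frac{35254}{D} + \frac{48538}{b{\left(-116,-214 \right)}} = - \frac{35254}{-19422} + \frac{48538}{- \frac{15}{2} - 214} = \left(-35254\right) \left(- \frac{1}{19422}\right) + \frac{48538}{- \frac{443}{2}} = \frac{17627}{9711} + 48538 \left(- \frac{2}{443}\right) = \frac{17627}{9711} - \frac{97076}{443} = - \frac{934896275}{4301973}$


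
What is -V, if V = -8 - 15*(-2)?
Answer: -22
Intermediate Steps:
V = 22 (V = -8 + 30 = 22)
-V = -1*22 = -22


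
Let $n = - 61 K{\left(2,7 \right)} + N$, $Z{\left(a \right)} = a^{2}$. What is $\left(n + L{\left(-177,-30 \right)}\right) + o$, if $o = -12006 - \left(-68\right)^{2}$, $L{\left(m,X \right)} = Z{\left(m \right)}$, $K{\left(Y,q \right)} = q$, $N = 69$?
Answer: $14341$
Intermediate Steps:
$L{\left(m,X \right)} = m^{2}$
$o = -16630$ ($o = -12006 - 4624 = -16630$)
$n = -358$ ($n = \left(-61\right) 7 + 69 = -427 + 69 = -358$)
$\left(n + L{\left(-177,-30 \right)}\right) + o = \left(-358 + \left(-177\right)^{2}\right) - 16630 = \left(-358 + 31329\right) - 16630 = 30971 - 16630 = 14341$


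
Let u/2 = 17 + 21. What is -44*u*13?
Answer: -43472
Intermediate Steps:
u = 76 (u = 2*(17 + 21) = 2*38 = 76)
-44*u*13 = -44*76*13 = -3344*13 = -43472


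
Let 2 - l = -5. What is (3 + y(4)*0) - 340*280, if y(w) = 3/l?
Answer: -95197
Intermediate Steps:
l = 7 (l = 2 - 1*(-5) = 2 + 5 = 7)
y(w) = 3/7
(3 + y(4)*0) - 340*280 = (3 + (3/7)*0) - 340*280 = (3 + 0) - 95200 = 3 - 95200 = -95197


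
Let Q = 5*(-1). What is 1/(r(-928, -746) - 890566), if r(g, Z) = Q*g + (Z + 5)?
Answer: -1/886667 ≈ -1.1278e-6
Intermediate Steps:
Q = -5
r(g, Z) = 5 + Z - 5*g (r(g, Z) = -5*g + (Z + 5) = -5*g + (5 + Z) = 5 + Z - 5*g)
1/(r(-928, -746) - 890566) = 1/((5 - 746 - 5*(-928)) - 890566) = 1/((5 - 746 + 4640) - 890566) = 1/(3899 - 890566) = 1/(-886667) = -1/886667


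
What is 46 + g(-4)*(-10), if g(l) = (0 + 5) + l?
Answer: 36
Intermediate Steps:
g(l) = 5 + l
46 + g(-4)*(-10) = 46 + (5 - 4)*(-10) = 46 + 1*(-10) = 46 - 10 = 36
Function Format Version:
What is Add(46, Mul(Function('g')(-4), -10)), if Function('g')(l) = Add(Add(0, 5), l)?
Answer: 36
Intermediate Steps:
Function('g')(l) = Add(5, l)
Add(46, Mul(Function('g')(-4), -10)) = Add(46, Mul(Add(5, -4), -10)) = Add(46, Mul(1, -10)) = Add(46, -10) = 36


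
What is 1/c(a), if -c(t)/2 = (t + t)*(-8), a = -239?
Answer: -1/7648 ≈ -0.00013075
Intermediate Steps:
c(t) = 32*t (c(t) = -2*(t + t)*(-8) = -2*2*t*(-8) = -(-32)*t = 32*t)
1/c(a) = 1/(32*(-239)) = 1/(-7648) = -1/7648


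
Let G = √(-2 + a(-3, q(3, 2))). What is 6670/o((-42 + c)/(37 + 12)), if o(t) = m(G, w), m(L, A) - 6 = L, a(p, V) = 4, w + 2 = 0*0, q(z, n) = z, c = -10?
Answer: 20010/17 - 3335*√2/17 ≈ 899.62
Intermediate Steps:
w = -2 (w = -2 + 0*0 = -2 + 0 = -2)
G = √2 (G = √(-2 + 4) = √2 ≈ 1.4142)
m(L, A) = 6 + L
o(t) = 6 + √2
6670/o((-42 + c)/(37 + 12)) = 6670/(6 + √2)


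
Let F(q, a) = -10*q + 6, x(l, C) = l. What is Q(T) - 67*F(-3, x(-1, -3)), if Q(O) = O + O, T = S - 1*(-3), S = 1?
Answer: -2404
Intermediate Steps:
F(q, a) = 6 - 10*q
T = 4 (T = 1 - 1*(-3) = 1 + 3 = 4)
Q(O) = 2*O
Q(T) - 67*F(-3, x(-1, -3)) = 2*4 - 67*(6 - 10*(-3)) = 8 - 67*(6 + 30) = 8 - 67*36 = 8 - 2412 = -2404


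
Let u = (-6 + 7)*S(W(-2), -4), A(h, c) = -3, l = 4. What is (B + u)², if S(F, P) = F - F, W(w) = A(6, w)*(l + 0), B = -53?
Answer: 2809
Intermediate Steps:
W(w) = -12 (W(w) = -3*(4 + 0) = -3*4 = -12)
S(F, P) = 0
u = 0 (u = (-6 + 7)*0 = 1*0 = 0)
(B + u)² = (-53 + 0)² = (-53)² = 2809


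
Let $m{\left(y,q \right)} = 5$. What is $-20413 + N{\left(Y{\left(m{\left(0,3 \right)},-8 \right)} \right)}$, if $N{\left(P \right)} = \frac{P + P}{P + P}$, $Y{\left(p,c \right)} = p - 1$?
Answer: $-20412$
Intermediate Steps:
$Y{\left(p,c \right)} = -1 + p$
$N{\left(P \right)} = 1$ ($N{\left(P \right)} = \frac{2 P}{2 P} = 2 P \frac{1}{2 P} = 1$)
$-20413 + N{\left(Y{\left(m{\left(0,3 \right)},-8 \right)} \right)} = -20413 + 1 = -20412$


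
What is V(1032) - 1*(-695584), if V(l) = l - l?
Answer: 695584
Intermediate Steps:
V(l) = 0
V(1032) - 1*(-695584) = 0 - 1*(-695584) = 0 + 695584 = 695584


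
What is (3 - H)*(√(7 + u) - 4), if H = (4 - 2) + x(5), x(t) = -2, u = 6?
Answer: -12 + 3*√13 ≈ -1.1833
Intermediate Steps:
H = 0 (H = (4 - 2) - 2 = 2 - 2 = 0)
(3 - H)*(√(7 + u) - 4) = (3 - 1*0)*(√(7 + 6) - 4) = (3 + 0)*(√13 - 4) = 3*(-4 + √13) = -12 + 3*√13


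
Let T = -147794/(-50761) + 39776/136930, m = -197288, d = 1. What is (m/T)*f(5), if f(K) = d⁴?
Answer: -26370969951620/428009653 ≈ -61613.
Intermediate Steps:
T = 11128250978/3475351865 (T = -147794*(-1/50761) + 39776*(1/136930) = 147794/50761 + 19888/68465 = 11128250978/3475351865 ≈ 3.2020)
f(K) = 1 (f(K) = 1⁴ = 1)
(m/T)*f(5) = -197288/11128250978/3475351865*1 = -197288*3475351865/11128250978*1 = -26370969951620/428009653*1 = -26370969951620/428009653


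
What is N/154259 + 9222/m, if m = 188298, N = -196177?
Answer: -5919526708/4841110197 ≈ -1.2228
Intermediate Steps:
N/154259 + 9222/m = -196177/154259 + 9222/188298 = -196177*1/154259 + 9222*(1/188298) = -196177/154259 + 1537/31383 = -5919526708/4841110197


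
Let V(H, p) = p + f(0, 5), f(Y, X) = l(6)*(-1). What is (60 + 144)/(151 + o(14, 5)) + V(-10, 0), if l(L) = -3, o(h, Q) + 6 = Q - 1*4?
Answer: 321/73 ≈ 4.3973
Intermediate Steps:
o(h, Q) = -10 + Q (o(h, Q) = -6 + (Q - 1*4) = -6 + (Q - 4) = -6 + (-4 + Q) = -10 + Q)
f(Y, X) = 3 (f(Y, X) = -3*(-1) = 3)
V(H, p) = 3 + p (V(H, p) = p + 3 = 3 + p)
(60 + 144)/(151 + o(14, 5)) + V(-10, 0) = (60 + 144)/(151 + (-10 + 5)) + (3 + 0) = 204/(151 - 5) + 3 = 204/146 + 3 = 204*(1/146) + 3 = 102/73 + 3 = 321/73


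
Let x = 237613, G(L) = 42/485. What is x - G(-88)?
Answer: 115242263/485 ≈ 2.3761e+5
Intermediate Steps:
G(L) = 42/485 (G(L) = 42*(1/485) = 42/485)
x - G(-88) = 237613 - 1*42/485 = 237613 - 42/485 = 115242263/485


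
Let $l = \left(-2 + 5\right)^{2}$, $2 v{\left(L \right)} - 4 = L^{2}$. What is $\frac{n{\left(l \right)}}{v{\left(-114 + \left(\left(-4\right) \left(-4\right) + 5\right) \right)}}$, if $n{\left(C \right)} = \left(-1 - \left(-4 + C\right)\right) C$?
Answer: $- \frac{108}{8653} \approx -0.012481$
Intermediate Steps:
$v{\left(L \right)} = 2 + \frac{L^{2}}{2}$
$l = 9$ ($l = 3^{2} = 9$)
$n{\left(C \right)} = C \left(3 - C\right)$ ($n{\left(C \right)} = \left(3 - C\right) C = C \left(3 - C\right)$)
$\frac{n{\left(l \right)}}{v{\left(-114 + \left(\left(-4\right) \left(-4\right) + 5\right) \right)}} = \frac{9 \left(3 - 9\right)}{2 + \frac{\left(-114 + \left(\left(-4\right) \left(-4\right) + 5\right)\right)^{2}}{2}} = \frac{9 \left(3 - 9\right)}{2 + \frac{\left(-114 + \left(16 + 5\right)\right)^{2}}{2}} = \frac{9 \left(-6\right)}{2 + \frac{\left(-114 + 21\right)^{2}}{2}} = - \frac{54}{2 + \frac{\left(-93\right)^{2}}{2}} = - \frac{54}{2 + \frac{1}{2} \cdot 8649} = - \frac{54}{2 + \frac{8649}{2}} = - \frac{54}{\frac{8653}{2}} = \left(-54\right) \frac{2}{8653} = - \frac{108}{8653}$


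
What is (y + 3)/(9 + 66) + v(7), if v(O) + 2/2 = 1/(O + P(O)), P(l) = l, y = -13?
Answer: -223/210 ≈ -1.0619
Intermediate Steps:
v(O) = -1 + 1/(2*O) (v(O) = -1 + 1/(O + O) = -1 + 1/(2*O))
(y + 3)/(9 + 66) + v(7) = (-13 + 3)/(9 + 66) + (1/2 - 1*7)/7 = -10/75 + (1/2 - 7)/7 = -10*1/75 + (1/7)*(-13/2) = -2/15 - 13/14 = -223/210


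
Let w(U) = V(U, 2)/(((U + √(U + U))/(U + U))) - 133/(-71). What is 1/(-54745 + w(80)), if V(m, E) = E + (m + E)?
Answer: -1788094743/97577770376266 + 141148*√10/48788885188133 ≈ -1.8316e-5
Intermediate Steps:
V(m, E) = m + 2*E (V(m, E) = E + (E + m) = m + 2*E)
w(U) = 133/71 + 2*U*(4 + U)/(U + √2*√U) (w(U) = (U + 2*2)/(((U + √(U + U))/(U + U))) - 133/(-71) = (U + 4)/(((U + √(2*U))/((2*U)))) - 133*(-1/71) = (4 + U)/(((U + √2*√U)*(1/(2*U)))) + 133/71 = (4 + U)/(((U + √2*√U)/(2*U))) + 133/71 = (4 + U)*(2*U/(U + √2*√U)) + 133/71 = 2*U*(4 + U)/(U + √2*√U) + 133/71 = 133/71 + 2*U*(4 + U)/(U + √2*√U))
1/(-54745 + w(80)) = 1/(-54745 + (142*80² + 701*80 + 133*√2*√80)/(71*(80 + √2*√80))) = 1/(-54745 + (142*6400 + 56080 + 133*√2*(4*√5))/(71*(80 + √2*(4*√5)))) = 1/(-54745 + (908800 + 56080 + 532*√10)/(71*(80 + 4*√10))) = 1/(-54745 + (964880 + 532*√10)/(71*(80 + 4*√10)))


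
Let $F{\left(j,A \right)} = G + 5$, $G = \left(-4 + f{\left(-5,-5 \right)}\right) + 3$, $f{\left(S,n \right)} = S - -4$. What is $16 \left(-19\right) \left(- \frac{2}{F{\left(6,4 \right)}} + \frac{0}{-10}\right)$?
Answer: $\frac{608}{3} \approx 202.67$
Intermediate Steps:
$f{\left(S,n \right)} = 4 + S$ ($f{\left(S,n \right)} = S + 4 = 4 + S$)
$G = -2$ ($G = \left(-4 + \left(4 - 5\right)\right) + 3 = \left(-4 - 1\right) + 3 = -5 + 3 = -2$)
$F{\left(j,A \right)} = 3$ ($F{\left(j,A \right)} = -2 + 5 = 3$)
$16 \left(-19\right) \left(- \frac{2}{F{\left(6,4 \right)}} + \frac{0}{-10}\right) = 16 \left(-19\right) \left(- \frac{2}{3} + \frac{0}{-10}\right) = - 304 \left(\left(-2\right) \frac{1}{3} + 0 \left(- \frac{1}{10}\right)\right) = - 304 \left(- \frac{2}{3} + 0\right) = \left(-304\right) \left(- \frac{2}{3}\right) = \frac{608}{3}$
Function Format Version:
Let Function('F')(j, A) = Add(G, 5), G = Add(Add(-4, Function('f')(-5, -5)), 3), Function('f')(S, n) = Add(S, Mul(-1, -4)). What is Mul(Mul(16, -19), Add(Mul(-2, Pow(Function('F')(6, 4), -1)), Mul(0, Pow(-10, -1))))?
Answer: Rational(608, 3) ≈ 202.67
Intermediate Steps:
Function('f')(S, n) = Add(4, S) (Function('f')(S, n) = Add(S, 4) = Add(4, S))
G = -2 (G = Add(Add(-4, Add(4, -5)), 3) = Add(Add(-4, -1), 3) = Add(-5, 3) = -2)
Function('F')(j, A) = 3 (Function('F')(j, A) = Add(-2, 5) = 3)
Mul(Mul(16, -19), Add(Mul(-2, Pow(Function('F')(6, 4), -1)), Mul(0, Pow(-10, -1)))) = Mul(Mul(16, -19), Add(Mul(-2, Pow(3, -1)), Mul(0, Pow(-10, -1)))) = Mul(-304, Add(Mul(-2, Rational(1, 3)), Mul(0, Rational(-1, 10)))) = Mul(-304, Add(Rational(-2, 3), 0)) = Mul(-304, Rational(-2, 3)) = Rational(608, 3)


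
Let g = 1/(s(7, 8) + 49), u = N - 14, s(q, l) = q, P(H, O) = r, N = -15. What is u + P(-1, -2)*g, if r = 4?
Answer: -405/14 ≈ -28.929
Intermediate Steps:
P(H, O) = 4
u = -29 (u = -15 - 14 = -29)
g = 1/56 (g = 1/(7 + 49) = 1/56 ≈ 0.017857)
u + P(-1, -2)*g = -29 + 4*(1/56) = -29 + 1/14 = -405/14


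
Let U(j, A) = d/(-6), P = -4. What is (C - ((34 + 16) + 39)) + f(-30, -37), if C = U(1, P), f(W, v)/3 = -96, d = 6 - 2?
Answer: -1133/3 ≈ -377.67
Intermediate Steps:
d = 4
f(W, v) = -288 (f(W, v) = 3*(-96) = -288)
U(j, A) = -⅔ (U(j, A) = 4/(-6) = 4*(-⅙) = -⅔)
C = -⅔ ≈ -0.66667
(C - ((34 + 16) + 39)) + f(-30, -37) = (-⅔ - ((34 + 16) + 39)) - 288 = (-⅔ - (50 + 39)) - 288 = (-⅔ - 1*89) - 288 = (-⅔ - 89) - 288 = -269/3 - 288 = -1133/3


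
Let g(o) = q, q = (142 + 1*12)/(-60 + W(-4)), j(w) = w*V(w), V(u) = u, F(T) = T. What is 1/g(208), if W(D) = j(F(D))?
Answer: -2/7 ≈ -0.28571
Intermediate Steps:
j(w) = w² (j(w) = w*w = w²)
W(D) = D²
q = -7/2 (q = (142 + 1*12)/(-60 + (-4)²) = (142 + 12)/(-60 + 16) = 154/(-44) = 154*(-1/44) = -7/2 ≈ -3.5000)
g(o) = -7/2
1/g(208) = 1/(-7/2) = -2/7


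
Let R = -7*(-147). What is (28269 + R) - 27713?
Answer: 1585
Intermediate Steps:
R = 1029
(28269 + R) - 27713 = (28269 + 1029) - 27713 = 29298 - 27713 = 1585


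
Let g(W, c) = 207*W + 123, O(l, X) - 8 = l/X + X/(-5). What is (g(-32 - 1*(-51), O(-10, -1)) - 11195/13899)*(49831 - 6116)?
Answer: 2463915058535/13899 ≈ 1.7727e+8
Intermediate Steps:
O(l, X) = 8 - X/5 + l/X (O(l, X) = 8 + (l/X + X/(-5)) = 8 + (l/X + X*(-1/5)) = 8 + (l/X - X/5) = 8 + (-X/5 + l/X) = 8 - X/5 + l/X)
g(W, c) = 123 + 207*W
(g(-32 - 1*(-51), O(-10, -1)) - 11195/13899)*(49831 - 6116) = ((123 + 207*(-32 - 1*(-51))) - 11195/13899)*(49831 - 6116) = ((123 + 207*(-32 + 51)) - 11195*1/13899)*43715 = ((123 + 207*19) - 11195/13899)*43715 = ((123 + 3933) - 11195/13899)*43715 = (4056 - 11195/13899)*43715 = (56363149/13899)*43715 = 2463915058535/13899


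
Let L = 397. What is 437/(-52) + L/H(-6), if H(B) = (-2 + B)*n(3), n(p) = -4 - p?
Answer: -957/728 ≈ -1.3146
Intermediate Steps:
H(B) = 14 - 7*B (H(B) = (-2 + B)*(-4 - 1*3) = (-2 + B)*(-4 - 3) = (-2 + B)*(-7) = 14 - 7*B)
437/(-52) + L/H(-6) = 437/(-52) + 397/(14 - 7*(-6)) = 437*(-1/52) + 397/(14 + 42) = -437/52 + 397/56 = -957/728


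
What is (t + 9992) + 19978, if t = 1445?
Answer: 31415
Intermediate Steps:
(t + 9992) + 19978 = (1445 + 9992) + 19978 = 11437 + 19978 = 31415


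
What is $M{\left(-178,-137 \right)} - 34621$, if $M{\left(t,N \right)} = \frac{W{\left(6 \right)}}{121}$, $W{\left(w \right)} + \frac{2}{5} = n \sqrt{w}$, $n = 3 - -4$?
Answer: $- \frac{20945707}{605} + \frac{7 \sqrt{6}}{121} \approx -34621.0$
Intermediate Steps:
$n = 7$ ($n = 3 + 4 = 7$)
$W{\left(w \right)} = - \frac{2}{5} + 7 \sqrt{w}$
$M{\left(t,N \right)} = - \frac{2}{605} + \frac{7 \sqrt{6}}{121}$ ($M{\left(t,N \right)} = \frac{- \frac{2}{5} + 7 \sqrt{6}}{121} = \left(- \frac{2}{5} + 7 \sqrt{6}\right) \frac{1}{121} = - \frac{2}{605} + \frac{7 \sqrt{6}}{121}$)
$M{\left(-178,-137 \right)} - 34621 = \left(- \frac{2}{605} + \frac{7 \sqrt{6}}{121}\right) - 34621 = - \frac{20945707}{605} + \frac{7 \sqrt{6}}{121}$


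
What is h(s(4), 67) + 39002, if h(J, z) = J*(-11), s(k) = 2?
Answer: 38980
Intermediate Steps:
h(J, z) = -11*J
h(s(4), 67) + 39002 = -11*2 + 39002 = -22 + 39002 = 38980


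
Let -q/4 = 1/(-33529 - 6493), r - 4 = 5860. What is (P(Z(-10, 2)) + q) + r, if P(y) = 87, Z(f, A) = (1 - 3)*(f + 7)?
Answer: 119085463/20011 ≈ 5951.0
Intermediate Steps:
r = 5864 (r = 4 + 5860 = 5864)
Z(f, A) = -14 - 2*f (Z(f, A) = -2*(7 + f) = -14 - 2*f)
q = 2/20011 (q = -4/(-33529 - 6493) = -4/(-40022) = -4*(-1/40022) = 2/20011 ≈ 9.9945e-5)
(P(Z(-10, 2)) + q) + r = (87 + 2/20011) + 5864 = 1740959/20011 + 5864 = 119085463/20011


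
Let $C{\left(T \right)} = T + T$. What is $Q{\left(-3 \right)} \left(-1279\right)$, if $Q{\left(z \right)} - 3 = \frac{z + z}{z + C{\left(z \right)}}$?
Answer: $- \frac{14069}{3} \approx -4689.7$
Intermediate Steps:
$C{\left(T \right)} = 2 T$
$Q{\left(z \right)} = \frac{11}{3}$ ($Q{\left(z \right)} = 3 + \frac{z + z}{z + 2 z} = 3 + \frac{2 z}{3 z} = 3 + 2 z \frac{1}{3 z} = 3 + \frac{2}{3} = \frac{11}{3}$)
$Q{\left(-3 \right)} \left(-1279\right) = \frac{11}{3} \left(-1279\right) = - \frac{14069}{3}$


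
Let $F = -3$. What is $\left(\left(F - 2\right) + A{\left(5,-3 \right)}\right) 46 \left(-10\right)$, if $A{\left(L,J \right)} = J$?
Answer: $3680$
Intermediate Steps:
$\left(\left(F - 2\right) + A{\left(5,-3 \right)}\right) 46 \left(-10\right) = \left(\left(-3 - 2\right) - 3\right) 46 \left(-10\right) = \left(-5 - 3\right) 46 \left(-10\right) = \left(-8\right) 46 \left(-10\right) = \left(-368\right) \left(-10\right) = 3680$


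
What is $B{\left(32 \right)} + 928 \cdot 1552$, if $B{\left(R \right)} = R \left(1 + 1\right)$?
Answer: $1440320$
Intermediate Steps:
$B{\left(R \right)} = 2 R$ ($B{\left(R \right)} = R 2 = 2 R$)
$B{\left(32 \right)} + 928 \cdot 1552 = 2 \cdot 32 + 928 \cdot 1552 = 64 + 1440256 = 1440320$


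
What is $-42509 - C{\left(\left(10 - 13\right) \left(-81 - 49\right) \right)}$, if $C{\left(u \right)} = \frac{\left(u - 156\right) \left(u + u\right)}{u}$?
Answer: $-42977$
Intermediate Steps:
$C{\left(u \right)} = -312 + 2 u$ ($C{\left(u \right)} = \frac{\left(-156 + u\right) 2 u}{u} = \frac{2 u \left(-156 + u\right)}{u} = -312 + 2 u$)
$-42509 - C{\left(\left(10 - 13\right) \left(-81 - 49\right) \right)} = -42509 - \left(-312 + 2 \left(10 - 13\right) \left(-81 - 49\right)\right) = -42509 - \left(-312 + 2 \left(\left(-3\right) \left(-130\right)\right)\right) = -42509 - \left(-312 + 2 \cdot 390\right) = -42509 - \left(-312 + 780\right) = -42509 - 468 = -42977$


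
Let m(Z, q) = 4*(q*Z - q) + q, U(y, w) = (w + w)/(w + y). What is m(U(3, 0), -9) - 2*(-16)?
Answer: 59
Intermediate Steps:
U(y, w) = 2*w/(w + y) (U(y, w) = (2*w)/(w + y) = 2*w/(w + y))
m(Z, q) = -3*q + 4*Z*q (m(Z, q) = 4*(Z*q - q) + q = 4*(-q + Z*q) + q = (-4*q + 4*Z*q) + q = -3*q + 4*Z*q)
m(U(3, 0), -9) - 2*(-16) = -9*(-3 + 4*(2*0/(0 + 3))) - 2*(-16) = -9*(-3 + 4*(2*0/3)) + 32 = -9*(-3 + 4*(2*0*(⅓))) + 32 = -9*(-3 + 4*0) + 32 = -9*(-3 + 0) + 32 = -9*(-3) + 32 = 27 + 32 = 59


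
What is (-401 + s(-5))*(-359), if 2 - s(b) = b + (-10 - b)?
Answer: 139651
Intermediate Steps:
s(b) = 12 (s(b) = 2 - (b + (-10 - b)) = 2 - 1*(-10) = 2 + 10 = 12)
(-401 + s(-5))*(-359) = (-401 + 12)*(-359) = -389*(-359) = 139651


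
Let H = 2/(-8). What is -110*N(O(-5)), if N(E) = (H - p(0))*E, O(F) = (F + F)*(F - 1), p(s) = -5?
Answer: -31350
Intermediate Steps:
H = -¼ (H = 2*(-⅛) = -¼ ≈ -0.25000)
O(F) = 2*F*(-1 + F) (O(F) = (2*F)*(-1 + F) = 2*F*(-1 + F))
N(E) = 19*E/4 (N(E) = (-¼ - 1*(-5))*E = (-¼ + 5)*E = 19*E/4)
-110*N(O(-5)) = -1045*2*(-5)*(-1 - 5)/2 = -1045*2*(-5)*(-6)/2 = -1045*60/2 = -110*285 = -31350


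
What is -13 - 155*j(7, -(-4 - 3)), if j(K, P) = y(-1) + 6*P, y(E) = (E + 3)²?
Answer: -7143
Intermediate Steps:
y(E) = (3 + E)²
j(K, P) = 4 + 6*P (j(K, P) = (3 - 1)² + 6*P = 2² + 6*P = 4 + 6*P)
-13 - 155*j(7, -(-4 - 3)) = -13 - 155*(4 + 6*(-(-4 - 3))) = -13 - 155*(4 + 6*(-1*(-7))) = -13 - 155*(4 + 6*7) = -13 - 155*(4 + 42) = -13 - 155*46 = -13 - 7130 = -7143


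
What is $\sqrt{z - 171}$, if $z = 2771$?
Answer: $10 \sqrt{26} \approx 50.99$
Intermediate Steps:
$\sqrt{z - 171} = \sqrt{2771 - 171} = \sqrt{2600} = 10 \sqrt{26}$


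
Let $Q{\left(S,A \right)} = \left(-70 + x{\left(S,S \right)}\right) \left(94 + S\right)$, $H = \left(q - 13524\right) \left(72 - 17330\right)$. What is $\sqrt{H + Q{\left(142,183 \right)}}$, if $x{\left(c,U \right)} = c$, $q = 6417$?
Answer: $\sqrt{122669598} \approx 11076.0$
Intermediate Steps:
$H = 122652606$ ($H = \left(6417 - 13524\right) \left(72 - 17330\right) = \left(-7107\right) \left(-17258\right) = 122652606$)
$Q{\left(S,A \right)} = \left(-70 + S\right) \left(94 + S\right)$
$\sqrt{H + Q{\left(142,183 \right)}} = \sqrt{122652606 + \left(-6580 + 142^{2} + 24 \cdot 142\right)} = \sqrt{122652606 + \left(-6580 + 20164 + 3408\right)} = \sqrt{122652606 + 16992} = \sqrt{122669598}$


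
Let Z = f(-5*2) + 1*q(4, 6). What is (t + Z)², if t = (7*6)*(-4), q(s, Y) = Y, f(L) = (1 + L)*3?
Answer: 35721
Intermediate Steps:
f(L) = 3 + 3*L
t = -168 (t = 42*(-4) = -168)
Z = -21 (Z = (3 + 3*(-5*2)) + 1*6 = (3 + 3*(-10)) + 6 = (3 - 30) + 6 = -27 + 6 = -21)
(t + Z)² = (-168 - 21)² = (-189)² = 35721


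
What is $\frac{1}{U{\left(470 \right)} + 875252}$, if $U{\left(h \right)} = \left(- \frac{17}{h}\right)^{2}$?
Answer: $\frac{220900}{193343167089} \approx 1.1425 \cdot 10^{-6}$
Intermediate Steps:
$U{\left(h \right)} = \frac{289}{h^{2}}$
$\frac{1}{U{\left(470 \right)} + 875252} = \frac{1}{\frac{289}{220900} + 875252} = \frac{1}{\frac{193343167089}{220900}} = \frac{220900}{193343167089}$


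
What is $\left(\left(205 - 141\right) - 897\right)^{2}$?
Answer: $693889$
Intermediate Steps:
$\left(\left(205 - 141\right) - 897\right)^{2} = \left(64 - 897\right)^{2} = \left(-833\right)^{2} = 693889$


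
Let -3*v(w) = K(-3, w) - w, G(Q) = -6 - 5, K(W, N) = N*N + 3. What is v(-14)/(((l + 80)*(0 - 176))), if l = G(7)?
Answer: 71/12144 ≈ 0.0058465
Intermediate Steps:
K(W, N) = 3 + N² (K(W, N) = N² + 3 = 3 + N²)
G(Q) = -11
l = -11
v(w) = -1 - w²/3 + w/3 (v(w) = -((3 + w²) - w)/3 = -(3 + w² - w)/3 = -1 - w²/3 + w/3)
v(-14)/(((l + 80)*(0 - 176))) = (-1 - ⅓*(-14)² + (⅓)*(-14))/(((-11 + 80)*(0 - 176))) = (-1 - ⅓*196 - 14/3)/((69*(-176))) = (-1 - 196/3 - 14/3)/(-12144) = -71*(-1/12144) = 71/12144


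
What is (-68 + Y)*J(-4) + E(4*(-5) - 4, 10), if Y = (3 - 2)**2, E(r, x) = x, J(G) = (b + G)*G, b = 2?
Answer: -526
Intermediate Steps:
J(G) = G*(2 + G) (J(G) = (2 + G)*G = G*(2 + G))
Y = 1 (Y = 1**2 = 1)
(-68 + Y)*J(-4) + E(4*(-5) - 4, 10) = (-68 + 1)*(-4*(2 - 4)) + 10 = -(-268)*(-2) + 10 = -67*8 + 10 = -536 + 10 = -526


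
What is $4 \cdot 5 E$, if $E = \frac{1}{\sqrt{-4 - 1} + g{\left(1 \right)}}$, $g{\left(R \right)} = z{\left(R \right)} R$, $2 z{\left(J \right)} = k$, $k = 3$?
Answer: $\frac{120}{29} - \frac{80 i \sqrt{5}}{29} \approx 4.1379 - 6.1685 i$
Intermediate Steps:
$z{\left(J \right)} = \frac{3}{2}$ ($z{\left(J \right)} = \frac{1}{2} \cdot 3 = \frac{3}{2}$)
$g{\left(R \right)} = \frac{3 R}{2}$
$E = \frac{1}{\frac{3}{2} + i \sqrt{5}}$ ($E = \frac{1}{\sqrt{-4 - 1} + \frac{3}{2} \cdot 1} = \frac{1}{\sqrt{-5} + \frac{3}{2}} = \frac{1}{i \sqrt{5} + \frac{3}{2}} = \frac{1}{\frac{3}{2} + i \sqrt{5}} \approx 0.2069 - 0.30842 i$)
$4 \cdot 5 E = 4 \cdot 5 \left(\frac{6}{29} - \frac{4 i \sqrt{5}}{29}\right) = 20 \left(\frac{6}{29} - \frac{4 i \sqrt{5}}{29}\right) = \frac{120}{29} - \frac{80 i \sqrt{5}}{29}$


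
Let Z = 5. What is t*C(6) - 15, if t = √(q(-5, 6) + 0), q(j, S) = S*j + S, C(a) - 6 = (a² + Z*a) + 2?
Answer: -15 + 148*I*√6 ≈ -15.0 + 362.52*I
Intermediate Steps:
C(a) = 8 + a² + 5*a (C(a) = 6 + ((a² + 5*a) + 2) = 6 + (2 + a² + 5*a) = 8 + a² + 5*a)
q(j, S) = S + S*j
t = 2*I*√6 (t = √(6*(1 - 5) + 0) = √(6*(-4) + 0) = √(-24 + 0) = √(-24) = 2*I*√6 ≈ 4.899*I)
t*C(6) - 15 = (2*I*√6)*(8 + 6² + 5*6) - 15 = (2*I*√6)*(8 + 36 + 30) - 15 = (2*I*√6)*74 - 15 = 148*I*√6 - 15 = -15 + 148*I*√6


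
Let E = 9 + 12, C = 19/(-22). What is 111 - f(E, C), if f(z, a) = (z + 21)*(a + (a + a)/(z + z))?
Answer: 149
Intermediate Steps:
C = -19/22 (C = 19*(-1/22) = -19/22 ≈ -0.86364)
E = 21
f(z, a) = (21 + z)*(a + a/z) (f(z, a) = (21 + z)*(a + (2*a)/((2*z))) = (21 + z)*(a + (2*a)*(1/(2*z))) = (21 + z)*(a + a/z))
111 - f(E, C) = 111 - (-19)*(21 + 21*(22 + 21))/(22*21) = 111 - (-19)*(21 + 21*43)/(22*21) = 111 - (-19)*(21 + 903)/(22*21) = 111 - (-19)*924/(22*21) = 111 - 1*(-38) = 111 + 38 = 149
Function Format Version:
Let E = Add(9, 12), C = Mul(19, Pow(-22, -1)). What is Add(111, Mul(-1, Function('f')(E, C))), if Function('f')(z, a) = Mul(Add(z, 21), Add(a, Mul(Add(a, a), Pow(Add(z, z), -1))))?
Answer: 149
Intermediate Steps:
C = Rational(-19, 22) (C = Mul(19, Rational(-1, 22)) = Rational(-19, 22) ≈ -0.86364)
E = 21
Function('f')(z, a) = Mul(Add(21, z), Add(a, Mul(a, Pow(z, -1)))) (Function('f')(z, a) = Mul(Add(21, z), Add(a, Mul(Mul(2, a), Pow(Mul(2, z), -1)))) = Mul(Add(21, z), Add(a, Mul(Mul(2, a), Mul(Rational(1, 2), Pow(z, -1))))) = Mul(Add(21, z), Add(a, Mul(a, Pow(z, -1)))))
Add(111, Mul(-1, Function('f')(E, C))) = Add(111, Mul(-1, Mul(Rational(-19, 22), Pow(21, -1), Add(21, Mul(21, Add(22, 21)))))) = Add(111, Mul(-1, Mul(Rational(-19, 22), Rational(1, 21), Add(21, Mul(21, 43))))) = Add(111, Mul(-1, Mul(Rational(-19, 22), Rational(1, 21), Add(21, 903)))) = Add(111, Mul(-1, Mul(Rational(-19, 22), Rational(1, 21), 924))) = Add(111, Mul(-1, -38)) = Add(111, 38) = 149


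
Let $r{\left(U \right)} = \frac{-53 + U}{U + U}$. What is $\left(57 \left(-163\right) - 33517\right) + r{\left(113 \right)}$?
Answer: $- \frac{4837274}{113} \approx -42808.0$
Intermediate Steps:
$r{\left(U \right)} = \frac{-53 + U}{2 U}$
$\left(57 \left(-163\right) - 33517\right) + r{\left(113 \right)} = \left(57 \left(-163\right) - 33517\right) + \frac{-53 + 113}{2 \cdot 113} = \left(-9291 - 33517\right) + \frac{1}{2} \cdot \frac{1}{113} \cdot 60 = -42808 + \frac{30}{113} = - \frac{4837274}{113}$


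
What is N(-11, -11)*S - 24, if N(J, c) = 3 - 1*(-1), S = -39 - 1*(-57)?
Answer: 48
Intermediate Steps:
S = 18 (S = -39 + 57 = 18)
N(J, c) = 4 (N(J, c) = 3 + 1 = 4)
N(-11, -11)*S - 24 = 4*18 - 24 = 72 - 24 = 48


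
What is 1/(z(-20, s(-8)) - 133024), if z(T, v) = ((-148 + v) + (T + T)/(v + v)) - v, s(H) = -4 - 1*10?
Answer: -7/932194 ≈ -7.5092e-6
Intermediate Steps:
s(H) = -14 (s(H) = -4 - 10 = -14)
z(T, v) = -148 + T/v (z(T, v) = ((-148 + v) + (2*T)/((2*v))) - v = ((-148 + v) + (2*T)*(1/(2*v))) - v = ((-148 + v) + T/v) - v = (-148 + v + T/v) - v = -148 + T/v)
1/(z(-20, s(-8)) - 133024) = 1/((-148 - 20/(-14)) - 133024) = 1/((-148 - 20*(-1/14)) - 133024) = 1/((-148 + 10/7) - 133024) = 1/(-1026/7 - 133024) = 1/(-932194/7) = -7/932194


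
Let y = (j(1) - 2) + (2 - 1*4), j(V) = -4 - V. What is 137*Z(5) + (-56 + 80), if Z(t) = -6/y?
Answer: 346/3 ≈ 115.33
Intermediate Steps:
y = -9 (y = ((-4 - 1*1) - 2) + (2 - 1*4) = ((-4 - 1) - 2) + (2 - 4) = (-5 - 2) - 2 = -7 - 2 = -9)
Z(t) = ⅔ (Z(t) = -6/(-9) = -6*(-⅑) = ⅔)
137*Z(5) + (-56 + 80) = 137*(⅔) + (-56 + 80) = 274/3 + 24 = 346/3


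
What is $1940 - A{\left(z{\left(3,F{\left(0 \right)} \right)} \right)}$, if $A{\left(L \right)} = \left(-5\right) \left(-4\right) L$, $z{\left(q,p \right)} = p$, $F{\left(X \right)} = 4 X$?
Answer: $1940$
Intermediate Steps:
$A{\left(L \right)} = 20 L$
$1940 - A{\left(z{\left(3,F{\left(0 \right)} \right)} \right)} = 1940 - 20 \cdot 4 \cdot 0 = 1940 - 20 \cdot 0 = 1940 - 0 = 1940 + 0 = 1940$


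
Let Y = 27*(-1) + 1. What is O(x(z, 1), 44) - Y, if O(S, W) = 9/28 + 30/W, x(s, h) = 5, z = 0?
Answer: 8317/308 ≈ 27.003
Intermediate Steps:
O(S, W) = 9/28 + 30/W (O(S, W) = 9*(1/28) + 30/W = 9/28 + 30/W)
Y = -26 (Y = -27 + 1 = -26)
O(x(z, 1), 44) - Y = (9/28 + 30/44) - 1*(-26) = (9/28 + 30*(1/44)) + 26 = (9/28 + 15/22) + 26 = 309/308 + 26 = 8317/308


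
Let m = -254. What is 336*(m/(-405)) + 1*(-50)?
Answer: 21698/135 ≈ 160.73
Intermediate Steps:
336*(m/(-405)) + 1*(-50) = 336*(-254/(-405)) + 1*(-50) = 336*(-254*(-1/405)) - 50 = 336*(254/405) - 50 = 28448/135 - 50 = 21698/135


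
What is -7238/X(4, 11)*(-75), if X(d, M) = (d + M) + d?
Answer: 542850/19 ≈ 28571.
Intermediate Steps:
X(d, M) = M + 2*d (X(d, M) = (M + d) + d = M + 2*d)
-7238/X(4, 11)*(-75) = -7238/(11 + 2*4)*(-75) = -7238/(11 + 8)*(-75) = -7238/19*(-75) = 542850/19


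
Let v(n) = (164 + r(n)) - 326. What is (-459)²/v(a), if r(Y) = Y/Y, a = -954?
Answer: -210681/161 ≈ -1308.6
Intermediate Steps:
r(Y) = 1
v(n) = -161 (v(n) = (164 + 1) - 326 = 165 - 326 = -161)
(-459)²/v(a) = (-459)²/(-161) = 210681*(-1/161) = -210681/161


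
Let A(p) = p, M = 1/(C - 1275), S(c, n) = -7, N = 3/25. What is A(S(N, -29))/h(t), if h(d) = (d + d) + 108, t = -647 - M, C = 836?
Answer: 3073/520652 ≈ 0.0059022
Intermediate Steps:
N = 3/25 (N = 3*(1/25) = 3/25 ≈ 0.12000)
M = -1/439 (M = 1/(836 - 1275) = 1/(-439) = -1/439 ≈ -0.0022779)
t = -284032/439 (t = -647 - 1*(-1/439) = -647 + 1/439 = -284032/439 ≈ -647.00)
h(d) = 108 + 2*d (h(d) = 2*d + 108 = 108 + 2*d)
A(S(N, -29))/h(t) = -7/(108 + 2*(-284032/439)) = -7/(108 - 568064/439) = -7/(-520652/439) = -7*(-439/520652) = 3073/520652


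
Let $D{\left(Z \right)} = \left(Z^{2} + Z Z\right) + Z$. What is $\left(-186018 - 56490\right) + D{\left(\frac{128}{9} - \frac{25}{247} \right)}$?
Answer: $- \frac{1196368244377}{4941729} \approx -2.421 \cdot 10^{5}$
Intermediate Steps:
$D{\left(Z \right)} = Z + 2 Z^{2}$ ($D{\left(Z \right)} = \left(Z^{2} + Z^{2}\right) + Z = 2 Z^{2} + Z = Z + 2 Z^{2}$)
$\left(-186018 - 56490\right) + D{\left(\frac{128}{9} - \frac{25}{247} \right)} = \left(-186018 - 56490\right) + \left(\frac{128}{9} - \frac{25}{247}\right) \left(1 + 2 \left(\frac{128}{9} - \frac{25}{247}\right)\right) = -242508 + \left(128 \cdot \frac{1}{9} - \frac{25}{247}\right) \left(1 + 2 \left(128 \cdot \frac{1}{9} - \frac{25}{247}\right)\right) = -242508 + \left(\frac{128}{9} - \frac{25}{247}\right) \left(1 + 2 \left(\frac{128}{9} - \frac{25}{247}\right)\right) = -242508 + \frac{31391 \left(1 + 2 \cdot \frac{31391}{2223}\right)}{2223} = -242508 + \frac{31391 \left(1 + \frac{62782}{2223}\right)}{2223} = -242508 + \frac{31391}{2223} \cdot \frac{65005}{2223} = -242508 + \frac{2040571955}{4941729} = - \frac{1196368244377}{4941729}$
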